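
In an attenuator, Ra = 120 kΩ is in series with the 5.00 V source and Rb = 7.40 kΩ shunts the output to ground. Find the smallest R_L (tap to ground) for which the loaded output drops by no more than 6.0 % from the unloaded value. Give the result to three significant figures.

Output resistance R_th = Ra‖Rb = (120 × 7.40)/127.4 = 6.970 kΩ.
The fractional drop is R_th/(R_th + R_L); requiring this ≤ 0.0600 gives R_L ≥ R_th(1/0.0600 − 1) = 6.970 × 15.67 = 109 kΩ.

R_L(min) ≈ 109 kΩ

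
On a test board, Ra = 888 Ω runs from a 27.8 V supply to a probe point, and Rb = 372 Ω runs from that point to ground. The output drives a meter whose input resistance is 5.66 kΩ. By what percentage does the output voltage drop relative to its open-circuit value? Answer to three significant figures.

4.43 %

The divider's output (Thévenin) resistance is Ra‖Rb = 262.2 Ω.
Fractional drop under load = R_th/(R_th + R_L) = 262.2 / (262.2 + 5660) = 0.04427.
So the output falls by 4.43 %.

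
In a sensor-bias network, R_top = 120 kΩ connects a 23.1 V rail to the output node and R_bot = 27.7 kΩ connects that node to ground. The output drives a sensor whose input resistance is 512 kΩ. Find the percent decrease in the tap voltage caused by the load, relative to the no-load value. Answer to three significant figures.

4.21 %

The divider's output (Thévenin) resistance is R_top‖R_bot = 22.51 kΩ.
Fractional drop under load = R_th/(R_th + R_L) = 22.51 / (22.51 + 512) = 0.04210.
So the output falls by 4.21 %.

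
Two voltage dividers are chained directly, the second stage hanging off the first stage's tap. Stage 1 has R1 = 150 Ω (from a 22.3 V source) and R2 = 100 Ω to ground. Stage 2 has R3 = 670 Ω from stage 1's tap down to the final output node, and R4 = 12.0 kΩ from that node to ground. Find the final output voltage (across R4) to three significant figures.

Stage 2 presents R3+R4 = 12670 Ω as a load on stage 1's tap.
Stage 1's lower leg becomes R2‖(R3+R4) = 99.22 Ω, so V_mid = 22.3 × 99.22/249.2 = 8.878 V.
Stage 2 is itself unloaded: V_out = V_mid × R4/(R3+R4) = 8.878 × 12000/12670 = 8.41 V.

V_out ≈ 8.41 V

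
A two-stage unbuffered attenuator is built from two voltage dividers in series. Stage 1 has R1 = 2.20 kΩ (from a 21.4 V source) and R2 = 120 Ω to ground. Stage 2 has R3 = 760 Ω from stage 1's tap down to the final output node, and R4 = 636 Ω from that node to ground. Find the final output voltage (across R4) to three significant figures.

V_out ≈ 0.466 V

Stage 2 presents R3+R4 = 1396 Ω as a load on stage 1's tap.
Stage 1's lower leg becomes R2‖(R3+R4) = 110.5 Ω, so V_mid = 21.4 × 110.5/2311 = 1.023 V.
Stage 2 is itself unloaded: V_out = V_mid × R4/(R3+R4) = 1.023 × 636/1396 = 0.466 V.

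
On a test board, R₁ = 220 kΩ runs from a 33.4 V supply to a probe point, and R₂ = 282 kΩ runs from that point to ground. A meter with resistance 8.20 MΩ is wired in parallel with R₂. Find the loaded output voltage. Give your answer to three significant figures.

The load sits in parallel with R₂: R₂‖R_L = (282 × 8200) / (282 + 8200) = 272.6 kΩ.
V_out = 33.4 × 272.6 / (220 + 272.6) = 33.4 × 272.6/492.6 = 18.5 V.

V_out ≈ 18.5 V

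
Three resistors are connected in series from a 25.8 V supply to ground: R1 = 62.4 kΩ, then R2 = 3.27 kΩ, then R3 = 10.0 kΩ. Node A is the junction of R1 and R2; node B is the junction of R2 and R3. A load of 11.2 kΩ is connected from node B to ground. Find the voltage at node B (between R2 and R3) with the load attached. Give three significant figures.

At node B, R3 is in parallel with the load: R3‖R_L = 5.283 kΩ.
Below node A the resistance is R2 + (R3‖R_L) = 8.553 kΩ, so V_A = 25.8 × 8.553/70.95 = 3.110 V.
Then V_B = V_A × (R3‖R_L)/(R2 + R3‖R_L) = 3.110 × 5.283/8.553 = 1.92 V.

V ≈ 1.92 V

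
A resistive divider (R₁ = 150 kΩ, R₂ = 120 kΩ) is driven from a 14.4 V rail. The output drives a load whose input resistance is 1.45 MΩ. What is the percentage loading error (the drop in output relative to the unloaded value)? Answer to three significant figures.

The divider's output (Thévenin) resistance is R₁‖R₂ = 66.67 kΩ.
Fractional drop under load = R_th/(R_th + R_L) = 66.67 / (66.67 + 1450) = 0.04396.
So the output falls by 4.40 %.

4.40 %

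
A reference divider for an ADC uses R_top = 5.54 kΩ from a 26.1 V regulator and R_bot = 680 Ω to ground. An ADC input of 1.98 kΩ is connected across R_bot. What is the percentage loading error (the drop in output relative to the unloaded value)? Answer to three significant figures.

The divider's output (Thévenin) resistance is R_top‖R_bot = 605.7 Ω.
Fractional drop under load = R_th/(R_th + R_L) = 605.7 / (605.7 + 1980) = 0.2342.
So the output falls by 23.4 %.

23.4 %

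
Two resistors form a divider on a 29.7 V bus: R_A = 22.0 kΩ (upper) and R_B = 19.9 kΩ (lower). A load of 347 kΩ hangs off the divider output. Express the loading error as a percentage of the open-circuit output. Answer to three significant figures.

2.92 %

The divider's output (Thévenin) resistance is R_A‖R_B = 10.45 kΩ.
Fractional drop under load = R_th/(R_th + R_L) = 10.45 / (10.45 + 347) = 0.02923.
So the output falls by 2.92 %.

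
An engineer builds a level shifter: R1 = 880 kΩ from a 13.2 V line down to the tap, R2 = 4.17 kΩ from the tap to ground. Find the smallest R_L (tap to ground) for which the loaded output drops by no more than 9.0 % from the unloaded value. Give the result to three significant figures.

Output resistance R_th = R1‖R2 = (880 × 4.17)/884.2 = 4.150 kΩ.
The fractional drop is R_th/(R_th + R_L); requiring this ≤ 0.0900 gives R_L ≥ R_th(1/0.0900 − 1) = 4.150 × 10.11 = 42.0 kΩ.

R_L(min) ≈ 42.0 kΩ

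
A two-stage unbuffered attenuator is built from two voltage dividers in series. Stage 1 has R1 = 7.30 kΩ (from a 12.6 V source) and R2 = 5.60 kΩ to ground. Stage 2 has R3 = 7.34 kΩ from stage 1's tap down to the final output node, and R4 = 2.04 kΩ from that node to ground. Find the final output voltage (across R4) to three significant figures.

V_out ≈ 0.889 V

Stage 2 presents R3+R4 = 9.380 kΩ as a load on stage 1's tap.
Stage 1's lower leg becomes R2‖(R3+R4) = 3.507 kΩ, so V_mid = 12.6 × 3.507/10.81 = 4.088 V.
Stage 2 is itself unloaded: V_out = V_mid × R4/(R3+R4) = 4.088 × 2.04/9.380 = 0.889 V.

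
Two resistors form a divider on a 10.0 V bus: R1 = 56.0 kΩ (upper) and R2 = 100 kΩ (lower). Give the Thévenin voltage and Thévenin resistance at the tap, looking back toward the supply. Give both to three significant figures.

V_th = 6.41 V, R_th = 35.9 kΩ

V_th is the open-circuit tap voltage: 10.0 × 100/(56.0 + 100) = 6.41 V.
With the supply zeroed, R1 and R2 appear in parallel from the tap: R_th = R1‖R2 = (56.0 × 100)/156.0 = 35.9 kΩ.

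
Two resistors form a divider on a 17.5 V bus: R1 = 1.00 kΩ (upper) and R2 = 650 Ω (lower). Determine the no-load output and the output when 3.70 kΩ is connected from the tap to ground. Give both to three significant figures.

Unloaded: 6.89 V; loaded: 6.23 V

Open-circuit: V = 17.5 × 650/(1000 + 650) = 6.89 V.
With the load, R2 becomes R2‖R_L = 552.9 Ω, so V = 17.5 × 552.9/1553 = 6.23 V.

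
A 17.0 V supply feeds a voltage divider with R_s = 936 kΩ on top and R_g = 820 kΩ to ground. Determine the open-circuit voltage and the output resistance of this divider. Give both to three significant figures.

V_th = 7.94 V, R_th = 437 kΩ

V_th is the open-circuit tap voltage: 17.0 × 820/(936 + 820) = 7.94 V.
With the supply zeroed, R_s and R_g appear in parallel from the tap: R_th = R_s‖R_g = (936 × 820)/1756 = 437 kΩ.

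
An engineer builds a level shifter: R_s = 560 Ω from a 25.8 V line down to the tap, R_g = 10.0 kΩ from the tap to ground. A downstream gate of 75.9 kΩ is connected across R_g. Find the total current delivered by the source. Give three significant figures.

R_g‖R_L = 8836 Ω, so the source sees R_s + R_g‖R_L = 9396 Ω.
I = 25.8 V / 9396 Ω = 2.75 mA.

I ≈ 2.75 mA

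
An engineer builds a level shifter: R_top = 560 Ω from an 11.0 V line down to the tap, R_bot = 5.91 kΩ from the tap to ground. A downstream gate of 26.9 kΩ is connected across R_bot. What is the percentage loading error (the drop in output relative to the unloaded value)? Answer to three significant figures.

1.87 %

The divider's output (Thévenin) resistance is R_top‖R_bot = 511.5 Ω.
Fractional drop under load = R_th/(R_th + R_L) = 511.5 / (511.5 + 26900) = 0.01866.
So the output falls by 1.87 %.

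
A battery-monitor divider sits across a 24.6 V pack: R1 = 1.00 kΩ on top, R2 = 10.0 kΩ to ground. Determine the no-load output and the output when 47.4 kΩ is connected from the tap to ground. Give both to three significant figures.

Unloaded: 22.4 V; loaded: 21.9 V

Open-circuit: V = 24.6 × 10.0/(1.00 + 10.0) = 22.4 V.
With the load, R2 becomes R2‖R_L = 8.258 kΩ, so V = 24.6 × 8.258/9.258 = 21.9 V.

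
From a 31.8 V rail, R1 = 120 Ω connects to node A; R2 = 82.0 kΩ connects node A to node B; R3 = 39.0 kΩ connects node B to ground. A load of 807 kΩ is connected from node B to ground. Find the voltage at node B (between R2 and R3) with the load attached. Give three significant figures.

At node B, R3 is in parallel with the load: R3‖R_L = 37200 Ω.
Below node A the resistance is R2 + (R3‖R_L) = 119200 Ω, so V_A = 31.8 × 119200/119300 = 31.77 V.
Then V_B = V_A × (R3‖R_L)/(R2 + R3‖R_L) = 31.77 × 37200/119200 = 9.91 V.

V ≈ 9.91 V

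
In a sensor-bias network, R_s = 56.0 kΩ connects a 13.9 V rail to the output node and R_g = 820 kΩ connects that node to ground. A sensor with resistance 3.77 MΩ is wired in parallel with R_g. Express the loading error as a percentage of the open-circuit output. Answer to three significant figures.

The divider's output (Thévenin) resistance is R_s‖R_g = 52.42 kΩ.
Fractional drop under load = R_th/(R_th + R_L) = 52.42 / (52.42 + 3770) = 0.01371.
So the output falls by 1.37 %.

1.37 %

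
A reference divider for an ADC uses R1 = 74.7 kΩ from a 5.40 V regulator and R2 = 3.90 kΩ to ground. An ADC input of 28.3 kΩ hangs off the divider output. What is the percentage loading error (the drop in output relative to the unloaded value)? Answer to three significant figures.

The divider's output (Thévenin) resistance is R1‖R2 = 3.706 kΩ.
Fractional drop under load = R_th/(R_th + R_L) = 3.706 / (3.706 + 28.3) = 0.1158.
So the output falls by 11.6 %.

11.6 %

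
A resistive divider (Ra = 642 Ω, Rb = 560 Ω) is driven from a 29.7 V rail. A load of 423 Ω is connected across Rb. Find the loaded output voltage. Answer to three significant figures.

V_out ≈ 8.11 V

The load sits in parallel with Rb: Rb‖R_L = (560 × 423) / (560 + 423) = 241.0 Ω.
V_out = 29.7 × 241.0 / (642 + 241.0) = 29.7 × 241.0/883.0 = 8.11 V.
(Unloaded it would have been 13.8 V.)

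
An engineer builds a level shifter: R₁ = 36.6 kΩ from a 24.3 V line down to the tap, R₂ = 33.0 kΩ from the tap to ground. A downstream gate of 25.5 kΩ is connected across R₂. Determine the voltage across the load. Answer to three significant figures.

V_out ≈ 6.86 V

The load sits in parallel with R₂: R₂‖R_L = (33.0 × 25.5) / (33.0 + 25.5) = 14.38 kΩ.
V_out = 24.3 × 14.38 / (36.6 + 14.38) = 24.3 × 14.38/50.98 = 6.86 V.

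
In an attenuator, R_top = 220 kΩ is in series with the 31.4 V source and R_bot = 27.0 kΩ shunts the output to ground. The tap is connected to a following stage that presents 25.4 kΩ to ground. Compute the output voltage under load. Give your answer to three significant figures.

V_out ≈ 1.76 V

The load sits in parallel with R_bot: R_bot‖R_L = (27.0 × 25.4) / (27.0 + 25.4) = 13.09 kΩ.
V_out = 31.4 × 13.09 / (220 + 13.09) = 31.4 × 13.09/233.1 = 1.76 V.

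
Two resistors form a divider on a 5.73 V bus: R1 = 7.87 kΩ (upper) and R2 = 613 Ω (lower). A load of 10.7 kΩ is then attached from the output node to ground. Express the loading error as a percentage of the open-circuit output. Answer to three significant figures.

5.05 %

The divider's output (Thévenin) resistance is R1‖R2 = 568.7 Ω.
Fractional drop under load = R_th/(R_th + R_L) = 568.7 / (568.7 + 10700) = 0.05047.
So the output falls by 5.05 %.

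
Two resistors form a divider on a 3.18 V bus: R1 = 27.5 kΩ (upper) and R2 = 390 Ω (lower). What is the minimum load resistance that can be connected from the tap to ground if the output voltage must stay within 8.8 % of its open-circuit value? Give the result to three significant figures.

R_L(min) ≈ 3.99 kΩ

Output resistance R_th = R1‖R2 = (27500 × 390)/27890 = 384.5 Ω.
The fractional drop is R_th/(R_th + R_L); requiring this ≤ 0.0880 gives R_L ≥ R_th(1/0.0880 − 1) = 384.5 × 10.36 = 3.99 kΩ.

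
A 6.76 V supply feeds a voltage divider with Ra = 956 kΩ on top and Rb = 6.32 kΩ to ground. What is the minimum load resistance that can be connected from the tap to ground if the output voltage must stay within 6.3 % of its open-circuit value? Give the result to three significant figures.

Output resistance R_th = Ra‖Rb = (956 × 6.32)/962.3 = 6.278 kΩ.
The fractional drop is R_th/(R_th + R_L); requiring this ≤ 0.0630 gives R_L ≥ R_th(1/0.0630 − 1) = 6.278 × 14.87 = 93.4 kΩ.

R_L(min) ≈ 93.4 kΩ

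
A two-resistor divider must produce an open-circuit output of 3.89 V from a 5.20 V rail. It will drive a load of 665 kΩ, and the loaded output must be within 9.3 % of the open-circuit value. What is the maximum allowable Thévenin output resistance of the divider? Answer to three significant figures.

Loading drop = R_th/(R_th + R_L) ≤ 0.0930, so R_th ≤ R_L · ε/(1−ε) = 665 kΩ × 0.0930/0.9070 = 68.2 kΩ.
(Any R1, R2 with R2/(R1+R2) = 0.748 and R1‖R2 ≤ 68.2 kΩ will meet the spec.)

R_th ≤ 68.2 kΩ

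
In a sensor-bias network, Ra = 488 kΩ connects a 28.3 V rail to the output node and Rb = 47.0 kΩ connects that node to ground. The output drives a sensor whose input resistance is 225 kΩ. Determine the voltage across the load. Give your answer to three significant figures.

V_out ≈ 2.09 V

The load sits in parallel with Rb: Rb‖R_L = (47.0 × 225) / (47.0 + 225) = 38.88 kΩ.
V_out = 28.3 × 38.88 / (488 + 38.88) = 28.3 × 38.88/526.9 = 2.09 V.
(Unloaded it would have been 2.49 V.)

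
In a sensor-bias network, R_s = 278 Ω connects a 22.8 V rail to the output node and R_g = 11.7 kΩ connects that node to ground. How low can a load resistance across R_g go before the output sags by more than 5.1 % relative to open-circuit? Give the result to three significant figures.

R_L(min) ≈ 5.05 kΩ

Output resistance R_th = R_s‖R_g = (278 × 11700)/11980 = 271.5 Ω.
The fractional drop is R_th/(R_th + R_L); requiring this ≤ 0.0510 gives R_L ≥ R_th(1/0.0510 − 1) = 271.5 × 18.61 = 5.05 kΩ.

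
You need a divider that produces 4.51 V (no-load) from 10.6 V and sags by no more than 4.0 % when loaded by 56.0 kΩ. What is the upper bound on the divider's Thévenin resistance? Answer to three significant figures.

Loading drop = R_th/(R_th + R_L) ≤ 0.0400, so R_th ≤ R_L · ε/(1−ε) = 56.0 kΩ × 0.0400/0.9600 = 2.33 kΩ.

R_th ≤ 2.33 kΩ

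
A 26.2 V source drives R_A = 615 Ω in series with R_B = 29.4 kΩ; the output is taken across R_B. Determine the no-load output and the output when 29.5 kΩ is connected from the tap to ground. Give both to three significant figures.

Unloaded: 25.7 V; loaded: 25.1 V

Open-circuit: V = 26.2 × 29400/(615 + 29400) = 25.7 V.
With the load, R_B becomes R_B‖R_L = 14720 Ω, so V = 26.2 × 14720/15340 = 25.1 V.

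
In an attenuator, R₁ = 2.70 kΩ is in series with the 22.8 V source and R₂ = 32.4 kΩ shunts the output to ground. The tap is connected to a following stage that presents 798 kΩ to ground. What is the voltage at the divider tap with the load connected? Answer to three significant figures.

V_out ≈ 21.0 V

The load sits in parallel with R₂: R₂‖R_L = (32.4 × 798) / (32.4 + 798) = 31.14 kΩ.
V_out = 22.8 × 31.14 / (2.70 + 31.14) = 22.8 × 31.14/33.84 = 21.0 V.
(Unloaded it would have been 21.0 V.)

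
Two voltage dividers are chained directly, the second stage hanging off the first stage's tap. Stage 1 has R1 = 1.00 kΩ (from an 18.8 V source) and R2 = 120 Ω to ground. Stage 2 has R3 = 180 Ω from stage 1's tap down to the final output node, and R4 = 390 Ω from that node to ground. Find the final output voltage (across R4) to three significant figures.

Stage 2 presents R3+R4 = 570.0 Ω as a load on stage 1's tap.
Stage 1's lower leg becomes R2‖(R3+R4) = 99.13 Ω, so V_mid = 18.8 × 99.13/1099 = 1.696 V.
Stage 2 is itself unloaded: V_out = V_mid × R4/(R3+R4) = 1.696 × 390/570.0 = 1.16 V.

V_out ≈ 1.16 V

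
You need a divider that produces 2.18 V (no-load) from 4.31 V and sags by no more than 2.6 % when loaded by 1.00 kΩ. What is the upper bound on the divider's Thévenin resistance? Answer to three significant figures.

Loading drop = R_th/(R_th + R_L) ≤ 0.0260, so R_th ≤ R_L · ε/(1−ε) = 1.00 kΩ × 0.0260/0.9740 = 26.7 Ω.

R_th ≤ 26.7 Ω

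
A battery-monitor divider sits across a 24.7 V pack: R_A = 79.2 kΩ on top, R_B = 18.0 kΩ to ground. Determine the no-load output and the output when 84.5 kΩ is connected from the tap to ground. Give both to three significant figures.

Unloaded: 4.57 V; loaded: 3.90 V

Open-circuit: V = 24.7 × 18.0/(79.2 + 18.0) = 4.57 V.
With the load, R_B becomes R_B‖R_L = 14.84 kΩ, so V = 24.7 × 14.84/94.04 = 3.90 V.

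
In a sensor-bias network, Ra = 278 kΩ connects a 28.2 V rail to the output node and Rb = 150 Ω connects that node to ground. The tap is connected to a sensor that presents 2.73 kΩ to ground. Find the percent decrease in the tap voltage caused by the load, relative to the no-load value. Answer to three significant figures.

5.21 %

The divider's output (Thévenin) resistance is Ra‖Rb = 149.9 Ω.
Fractional drop under load = R_th/(R_th + R_L) = 149.9 / (149.9 + 2730) = 0.05206.
So the output falls by 5.21 %.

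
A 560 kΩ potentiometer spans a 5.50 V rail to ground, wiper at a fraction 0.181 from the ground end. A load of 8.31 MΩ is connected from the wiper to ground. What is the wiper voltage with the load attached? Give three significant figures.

V ≈ 0.986 V

The wiper splits the pot into (1−α)R = 458.6 kΩ above and αR = 101.4 kΩ below.
Lower section ‖ load = 100.1 kΩ.
V_wiper = 5.50 × 100.1/(458.6 + 100.1) = 0.986 V.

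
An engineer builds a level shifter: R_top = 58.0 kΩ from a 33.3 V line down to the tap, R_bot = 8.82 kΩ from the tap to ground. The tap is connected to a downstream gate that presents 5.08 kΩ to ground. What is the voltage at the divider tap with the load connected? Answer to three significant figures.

The load sits in parallel with R_bot: R_bot‖R_L = (8.82 × 5.08) / (8.82 + 5.08) = 3.223 kΩ.
V_out = 33.3 × 3.223 / (58.0 + 3.223) = 33.3 × 3.223/61.22 = 1.75 V.

V_out ≈ 1.75 V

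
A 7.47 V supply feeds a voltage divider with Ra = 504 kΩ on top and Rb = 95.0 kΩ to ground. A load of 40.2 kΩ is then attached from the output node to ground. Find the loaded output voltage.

V_out ≈ 0.396 V

The load sits in parallel with Rb: Rb‖R_L = (95.0 × 40.2) / (95.0 + 40.2) = 28.25 kΩ.
V_out = 7.47 × 28.25 / (504 + 28.25) = 7.47 × 28.25/532.2 = 0.396 V.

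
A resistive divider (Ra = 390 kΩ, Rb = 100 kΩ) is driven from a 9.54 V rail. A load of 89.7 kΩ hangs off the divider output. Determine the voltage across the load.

The load sits in parallel with Rb: Rb‖R_L = (100 × 89.7) / (100 + 89.7) = 47.29 kΩ.
V_out = 9.54 × 47.29 / (390 + 47.29) = 9.54 × 47.29/437.3 = 1.03 V.

V_out ≈ 1.03 V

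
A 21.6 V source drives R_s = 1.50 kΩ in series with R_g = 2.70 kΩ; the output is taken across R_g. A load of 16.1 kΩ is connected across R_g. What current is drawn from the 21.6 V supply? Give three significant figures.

I ≈ 5.67 mA

R_g‖R_L = 2.312 kΩ, so the source sees R_s + R_g‖R_L = 3.812 kΩ.
I = 21.6 V / 3.812 kΩ = 5.67 mA.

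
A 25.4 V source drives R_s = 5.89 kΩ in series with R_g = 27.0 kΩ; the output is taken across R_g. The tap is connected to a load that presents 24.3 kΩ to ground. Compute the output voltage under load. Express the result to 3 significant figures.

V_out ≈ 17.4 V

The load sits in parallel with R_g: R_g‖R_L = (27.0 × 24.3) / (27.0 + 24.3) = 12.79 kΩ.
V_out = 25.4 × 12.79 / (5.89 + 12.79) = 25.4 × 12.79/18.68 = 17.4 V.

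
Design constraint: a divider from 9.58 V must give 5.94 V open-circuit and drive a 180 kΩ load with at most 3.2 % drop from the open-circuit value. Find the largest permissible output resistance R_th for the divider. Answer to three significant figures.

Loading drop = R_th/(R_th + R_L) ≤ 0.0320, so R_th ≤ R_L · ε/(1−ε) = 180 kΩ × 0.0320/0.9680 = 5.95 kΩ.

R_th ≤ 5.95 kΩ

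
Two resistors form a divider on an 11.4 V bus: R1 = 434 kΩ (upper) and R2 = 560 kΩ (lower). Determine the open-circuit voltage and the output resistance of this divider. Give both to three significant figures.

V_th is the open-circuit tap voltage: 11.4 × 560/(434 + 560) = 6.42 V.
With the supply zeroed, R1 and R2 appear in parallel from the tap: R_th = R1‖R2 = (434 × 560)/994.0 = 245 kΩ.

V_th = 6.42 V, R_th = 245 kΩ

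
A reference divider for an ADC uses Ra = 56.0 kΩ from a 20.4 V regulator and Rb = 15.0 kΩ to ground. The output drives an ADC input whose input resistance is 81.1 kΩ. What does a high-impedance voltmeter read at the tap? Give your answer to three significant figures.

V_out ≈ 3.76 V

The load sits in parallel with Rb: Rb‖R_L = (15.0 × 81.1) / (15.0 + 81.1) = 12.66 kΩ.
V_out = 20.4 × 12.66 / (56.0 + 12.66) = 20.4 × 12.66/68.66 = 3.76 V.
(Unloaded it would have been 4.31 V.)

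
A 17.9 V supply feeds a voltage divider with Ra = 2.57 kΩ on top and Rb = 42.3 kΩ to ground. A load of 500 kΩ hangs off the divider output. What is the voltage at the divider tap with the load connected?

V_out ≈ 16.8 V

The load sits in parallel with Rb: Rb‖R_L = (42.3 × 500) / (42.3 + 500) = 39.00 kΩ.
V_out = 17.9 × 39.00 / (2.57 + 39.00) = 17.9 × 39.00/41.57 = 16.8 V.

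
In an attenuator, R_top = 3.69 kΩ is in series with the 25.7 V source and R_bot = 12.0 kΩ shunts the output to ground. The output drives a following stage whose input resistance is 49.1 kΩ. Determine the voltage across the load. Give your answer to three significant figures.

V_out ≈ 18.6 V

The load sits in parallel with R_bot: R_bot‖R_L = (12.0 × 49.1) / (12.0 + 49.1) = 9.643 kΩ.
V_out = 25.7 × 9.643 / (3.69 + 9.643) = 25.7 × 9.643/13.33 = 18.6 V.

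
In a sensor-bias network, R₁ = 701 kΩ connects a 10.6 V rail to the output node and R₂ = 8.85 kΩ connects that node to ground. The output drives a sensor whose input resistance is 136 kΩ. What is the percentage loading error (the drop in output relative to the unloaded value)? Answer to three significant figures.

The divider's output (Thévenin) resistance is R₁‖R₂ = 8.740 kΩ.
Fractional drop under load = R_th/(R_th + R_L) = 8.740 / (8.740 + 136) = 0.06038.
So the output falls by 6.04 %.

6.04 %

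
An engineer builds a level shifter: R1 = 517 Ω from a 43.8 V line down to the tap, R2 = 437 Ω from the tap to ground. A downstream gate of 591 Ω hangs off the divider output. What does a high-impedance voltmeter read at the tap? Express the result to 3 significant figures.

The load sits in parallel with R2: R2‖R_L = (437 × 591) / (437 + 591) = 251.2 Ω.
V_out = 43.8 × 251.2 / (517 + 251.2) = 43.8 × 251.2/768.2 = 14.3 V.
(Unloaded it would have been 20.1 V.)

V_out ≈ 14.3 V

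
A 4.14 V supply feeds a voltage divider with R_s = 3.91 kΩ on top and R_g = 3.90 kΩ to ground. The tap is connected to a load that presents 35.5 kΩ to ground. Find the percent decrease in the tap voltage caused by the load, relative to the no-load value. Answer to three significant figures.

5.21 %

The divider's output (Thévenin) resistance is R_s‖R_g = 1.952 kΩ.
Fractional drop under load = R_th/(R_th + R_L) = 1.952 / (1.952 + 35.5) = 0.05213.
So the output falls by 5.21 %.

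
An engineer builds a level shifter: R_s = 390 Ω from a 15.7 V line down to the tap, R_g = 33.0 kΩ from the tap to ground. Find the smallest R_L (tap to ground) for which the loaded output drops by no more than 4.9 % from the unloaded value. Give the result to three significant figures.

Output resistance R_th = R_s‖R_g = (390 × 33000)/33390 = 385.4 Ω.
The fractional drop is R_th/(R_th + R_L); requiring this ≤ 0.0490 gives R_L ≥ R_th(1/0.0490 − 1) = 385.4 × 19.41 = 7.48 kΩ.

R_L(min) ≈ 7.48 kΩ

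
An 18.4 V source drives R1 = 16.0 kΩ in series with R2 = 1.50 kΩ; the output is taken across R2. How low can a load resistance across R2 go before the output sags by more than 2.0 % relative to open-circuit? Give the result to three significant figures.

Output resistance R_th = R1‖R2 = (16.0 × 1.50)/17.50 = 1.371 kΩ.
The fractional drop is R_th/(R_th + R_L); requiring this ≤ 0.0200 gives R_L ≥ R_th(1/0.0200 − 1) = 1.371 × 49.00 = 67.2 kΩ.

R_L(min) ≈ 67.2 kΩ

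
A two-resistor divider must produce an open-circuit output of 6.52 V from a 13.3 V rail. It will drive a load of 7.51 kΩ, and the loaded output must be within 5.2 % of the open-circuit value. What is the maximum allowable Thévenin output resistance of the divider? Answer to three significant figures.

Loading drop = R_th/(R_th + R_L) ≤ 0.0520, so R_th ≤ R_L · ε/(1−ε) = 7.51 kΩ × 0.0520/0.9480 = 412 Ω.

R_th ≤ 412 Ω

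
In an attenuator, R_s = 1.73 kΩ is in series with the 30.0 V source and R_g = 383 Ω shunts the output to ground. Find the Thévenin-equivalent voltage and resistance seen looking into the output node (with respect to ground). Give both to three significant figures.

V_th is the open-circuit tap voltage: 30.0 × 383/(1730 + 383) = 5.44 V.
With the supply zeroed, R_s and R_g appear in parallel from the tap: R_th = R_s‖R_g = (1730 × 383)/2113 = 314 Ω.

V_th = 5.44 V, R_th = 314 Ω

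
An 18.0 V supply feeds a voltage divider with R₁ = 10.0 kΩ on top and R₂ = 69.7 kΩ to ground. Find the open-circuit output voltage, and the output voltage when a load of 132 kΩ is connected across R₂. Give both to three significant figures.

Open-circuit: V = 18.0 × 69.7/(10.0 + 69.7) = 15.7 V.
With the load, R₂ becomes R₂‖R_L = 45.61 kΩ, so V = 18.0 × 45.61/55.61 = 14.8 V.

Unloaded: 15.7 V; loaded: 14.8 V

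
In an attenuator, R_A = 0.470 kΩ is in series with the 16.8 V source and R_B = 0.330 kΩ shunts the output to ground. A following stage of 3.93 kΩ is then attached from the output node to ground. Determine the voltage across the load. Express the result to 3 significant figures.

The load sits in parallel with R_B: R_B‖R_L = (330 × 3930) / (330 + 3930) = 304.4 Ω.
V_out = 16.8 × 304.4 / (470 + 304.4) = 16.8 × 304.4/774.4 = 6.60 V.
(Unloaded it would have been 6.93 V.)

V_out ≈ 6.60 V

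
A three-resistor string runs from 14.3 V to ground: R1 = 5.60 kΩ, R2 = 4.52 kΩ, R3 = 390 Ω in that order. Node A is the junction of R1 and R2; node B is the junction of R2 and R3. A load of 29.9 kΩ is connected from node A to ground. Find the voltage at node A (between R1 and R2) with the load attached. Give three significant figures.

Below node A the series string R2+R3 = 4910 Ω sits in parallel with the 29900 Ω load: 4217 Ω.
V_A = 14.3 × 4217/(5600 + 4217) = 6.14 V.

V ≈ 6.14 V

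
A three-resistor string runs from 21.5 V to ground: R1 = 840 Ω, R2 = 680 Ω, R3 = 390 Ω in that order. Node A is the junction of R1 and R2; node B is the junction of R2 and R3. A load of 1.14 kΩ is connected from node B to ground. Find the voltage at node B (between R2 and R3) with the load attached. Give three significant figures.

V ≈ 3.45 V

At node B, R3 is in parallel with the load: R3‖R_L = 290.6 Ω.
Below node A the resistance is R2 + (R3‖R_L) = 970.6 Ω, so V_A = 21.5 × 970.6/1811 = 11.53 V.
Then V_B = V_A × (R3‖R_L)/(R2 + R3‖R_L) = 11.53 × 290.6/970.6 = 3.45 V.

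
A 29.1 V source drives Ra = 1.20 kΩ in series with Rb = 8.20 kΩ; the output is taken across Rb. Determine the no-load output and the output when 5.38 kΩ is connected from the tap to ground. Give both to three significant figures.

Open-circuit: V = 29.1 × 8.20/(1.20 + 8.20) = 25.4 V.
With the load, Rb becomes Rb‖R_L = 3.249 kΩ, so V = 29.1 × 3.249/4.449 = 21.3 V.

Unloaded: 25.4 V; loaded: 21.3 V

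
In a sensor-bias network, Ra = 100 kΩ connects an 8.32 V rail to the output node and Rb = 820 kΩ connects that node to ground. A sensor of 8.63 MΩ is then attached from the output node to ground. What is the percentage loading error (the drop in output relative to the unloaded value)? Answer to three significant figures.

The divider's output (Thévenin) resistance is Ra‖Rb = 89.13 kΩ.
Fractional drop under load = R_th/(R_th + R_L) = 89.13 / (89.13 + 8630) = 0.01022.
So the output falls by 1.02 %.

1.02 %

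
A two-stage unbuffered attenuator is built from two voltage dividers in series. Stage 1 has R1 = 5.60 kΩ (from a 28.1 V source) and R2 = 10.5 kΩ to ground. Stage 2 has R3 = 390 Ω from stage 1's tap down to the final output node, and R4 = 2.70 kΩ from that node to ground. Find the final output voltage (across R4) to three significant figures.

V_out ≈ 7.34 V

Stage 2 presents R3+R4 = 3090 Ω as a load on stage 1's tap.
Stage 1's lower leg becomes R2‖(R3+R4) = 2387 Ω, so V_mid = 28.1 × 2387/7987 = 8.399 V.
Stage 2 is itself unloaded: V_out = V_mid × R4/(R3+R4) = 8.399 × 2700/3090 = 7.34 V.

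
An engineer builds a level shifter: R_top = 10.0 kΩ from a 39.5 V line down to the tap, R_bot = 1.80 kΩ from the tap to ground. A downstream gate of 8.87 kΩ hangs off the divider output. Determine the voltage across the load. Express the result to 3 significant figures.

The load sits in parallel with R_bot: R_bot‖R_L = (1.80 × 8.87) / (1.80 + 8.87) = 1.496 kΩ.
V_out = 39.5 × 1.496 / (10.0 + 1.496) = 39.5 × 1.496/11.50 = 5.14 V.
(Unloaded it would have been 6.03 V.)

V_out ≈ 5.14 V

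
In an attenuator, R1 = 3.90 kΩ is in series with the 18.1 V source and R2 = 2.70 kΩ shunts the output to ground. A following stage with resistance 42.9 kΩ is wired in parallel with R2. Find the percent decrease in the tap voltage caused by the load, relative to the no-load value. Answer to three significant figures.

The divider's output (Thévenin) resistance is R1‖R2 = 1.595 kΩ.
Fractional drop under load = R_th/(R_th + R_L) = 1.595 / (1.595 + 42.9) = 0.03586.
So the output falls by 3.59 %.

3.59 %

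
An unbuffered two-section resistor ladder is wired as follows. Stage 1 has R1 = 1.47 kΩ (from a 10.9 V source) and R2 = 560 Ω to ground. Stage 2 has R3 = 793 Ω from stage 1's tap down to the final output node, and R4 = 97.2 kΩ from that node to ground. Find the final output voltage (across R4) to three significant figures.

V_out ≈ 2.97 V

Stage 2 presents R3+R4 = 97990 Ω as a load on stage 1's tap.
Stage 1's lower leg becomes R2‖(R3+R4) = 556.8 Ω, so V_mid = 10.9 × 556.8/2027 = 2.995 V.
Stage 2 is itself unloaded: V_out = V_mid × R4/(R3+R4) = 2.995 × 97200/97990 = 2.97 V.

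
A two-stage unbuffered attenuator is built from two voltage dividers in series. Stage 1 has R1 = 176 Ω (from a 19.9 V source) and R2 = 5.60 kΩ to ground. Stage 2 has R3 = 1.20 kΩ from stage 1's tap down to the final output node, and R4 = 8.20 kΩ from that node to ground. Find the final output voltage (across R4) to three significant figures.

V_out ≈ 16.5 V

Stage 2 presents R3+R4 = 9400 Ω as a load on stage 1's tap.
Stage 1's lower leg becomes R2‖(R3+R4) = 3509 Ω, so V_mid = 19.9 × 3509/3685 = 18.95 V.
Stage 2 is itself unloaded: V_out = V_mid × R4/(R3+R4) = 18.95 × 8200/9400 = 16.5 V.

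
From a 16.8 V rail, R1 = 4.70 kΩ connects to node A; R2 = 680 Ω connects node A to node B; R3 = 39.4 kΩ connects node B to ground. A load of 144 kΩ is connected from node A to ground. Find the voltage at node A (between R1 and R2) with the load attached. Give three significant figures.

Below node A the series string R2+R3 = 40080 Ω sits in parallel with the 144000 Ω load: 31350 Ω.
V_A = 16.8 × 31350/(4700 + 31350) = 14.6 V.

V ≈ 14.6 V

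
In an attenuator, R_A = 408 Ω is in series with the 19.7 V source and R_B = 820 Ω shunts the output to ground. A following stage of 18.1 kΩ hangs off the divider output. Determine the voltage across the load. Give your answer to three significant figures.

V_out ≈ 13.0 V

The load sits in parallel with R_B: R_B‖R_L = (820 × 18100) / (820 + 18100) = 784.5 Ω.
V_out = 19.7 × 784.5 / (408 + 784.5) = 19.7 × 784.5/1192 = 13.0 V.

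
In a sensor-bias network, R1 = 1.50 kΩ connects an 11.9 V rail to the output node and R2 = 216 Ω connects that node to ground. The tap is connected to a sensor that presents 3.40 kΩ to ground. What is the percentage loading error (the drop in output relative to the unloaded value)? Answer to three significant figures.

The divider's output (Thévenin) resistance is R1‖R2 = 188.8 Ω.
Fractional drop under load = R_th/(R_th + R_L) = 188.8 / (188.8 + 3400) = 0.05261.
So the output falls by 5.26 %.

5.26 %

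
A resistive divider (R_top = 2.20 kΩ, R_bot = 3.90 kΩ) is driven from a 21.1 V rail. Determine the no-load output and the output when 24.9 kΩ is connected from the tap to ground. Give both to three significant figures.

Open-circuit: V = 21.1 × 3.90/(2.20 + 3.90) = 13.5 V.
With the load, R_bot becomes R_bot‖R_L = 3.372 kΩ, so V = 21.1 × 3.372/5.572 = 12.8 V.

Unloaded: 13.5 V; loaded: 12.8 V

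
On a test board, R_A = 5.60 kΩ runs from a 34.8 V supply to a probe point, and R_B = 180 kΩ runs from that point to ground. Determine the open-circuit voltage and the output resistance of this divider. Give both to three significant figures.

V_th = 33.7 V, R_th = 5.43 kΩ

V_th is the open-circuit tap voltage: 34.8 × 180/(5.60 + 180) = 33.7 V.
With the supply zeroed, R_A and R_B appear in parallel from the tap: R_th = R_A‖R_B = (5.60 × 180)/185.6 = 5.43 kΩ.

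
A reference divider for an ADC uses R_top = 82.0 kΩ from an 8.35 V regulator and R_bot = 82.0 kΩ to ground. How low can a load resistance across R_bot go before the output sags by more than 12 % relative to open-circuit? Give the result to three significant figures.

R_L(min) ≈ 301 kΩ

Output resistance R_th = R_top‖R_bot = (82.0 × 82.0)/164.0 = 41.00 kΩ.
The fractional drop is R_th/(R_th + R_L); requiring this ≤ 0.120 gives R_L ≥ R_th(1/0.120 − 1) = 41.00 × 7.333 = 301 kΩ.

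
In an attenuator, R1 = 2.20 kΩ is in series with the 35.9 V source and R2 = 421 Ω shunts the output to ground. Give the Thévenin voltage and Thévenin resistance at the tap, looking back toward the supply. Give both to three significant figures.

V_th = 5.77 V, R_th = 353 Ω

V_th is the open-circuit tap voltage: 35.9 × 421/(2200 + 421) = 5.77 V.
With the supply zeroed, R1 and R2 appear in parallel from the tap: R_th = R1‖R2 = (2200 × 421)/2621 = 353 Ω.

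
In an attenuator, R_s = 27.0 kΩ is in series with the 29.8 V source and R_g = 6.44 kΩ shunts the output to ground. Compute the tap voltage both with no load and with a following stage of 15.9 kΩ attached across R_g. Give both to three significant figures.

Unloaded: 5.74 V; loaded: 4.32 V

Open-circuit: V = 29.8 × 6.44/(27.0 + 6.44) = 5.74 V.
With the load, R_g becomes R_g‖R_L = 4.584 kΩ, so V = 29.8 × 4.584/31.58 = 4.32 V.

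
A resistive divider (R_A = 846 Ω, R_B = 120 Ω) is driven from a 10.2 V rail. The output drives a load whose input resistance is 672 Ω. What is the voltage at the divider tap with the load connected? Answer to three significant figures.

The load sits in parallel with R_B: R_B‖R_L = (120 × 672) / (120 + 672) = 101.8 Ω.
V_out = 10.2 × 101.8 / (846 + 101.8) = 10.2 × 101.8/947.8 = 1.10 V.
(Unloaded it would have been 1.27 V.)

V_out ≈ 1.10 V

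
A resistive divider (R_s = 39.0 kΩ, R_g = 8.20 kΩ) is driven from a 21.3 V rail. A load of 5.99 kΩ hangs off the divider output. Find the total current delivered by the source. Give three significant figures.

R_g‖R_L = 3.461 kΩ, so the source sees R_s + R_g‖R_L = 42.46 kΩ.
I = 21.3 V / 42.46 kΩ = 0.502 mA.

I ≈ 0.502 mA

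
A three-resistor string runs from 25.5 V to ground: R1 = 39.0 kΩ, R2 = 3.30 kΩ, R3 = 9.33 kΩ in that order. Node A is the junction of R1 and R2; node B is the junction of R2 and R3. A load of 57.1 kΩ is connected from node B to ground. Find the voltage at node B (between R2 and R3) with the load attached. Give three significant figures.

At node B, R3 is in parallel with the load: R3‖R_L = 8.020 kΩ.
Below node A the resistance is R2 + (R3‖R_L) = 11.32 kΩ, so V_A = 25.5 × 11.32/50.32 = 5.736 V.
Then V_B = V_A × (R3‖R_L)/(R2 + R3‖R_L) = 5.736 × 8.020/11.32 = 4.06 V.

V ≈ 4.06 V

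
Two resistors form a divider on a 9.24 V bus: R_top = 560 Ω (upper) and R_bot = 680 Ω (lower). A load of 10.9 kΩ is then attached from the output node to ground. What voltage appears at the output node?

V_out ≈ 4.93 V

The load sits in parallel with R_bot: R_bot‖R_L = (680 × 10900) / (680 + 10900) = 640.1 Ω.
V_out = 9.24 × 640.1 / (560 + 640.1) = 9.24 × 640.1/1200 = 4.93 V.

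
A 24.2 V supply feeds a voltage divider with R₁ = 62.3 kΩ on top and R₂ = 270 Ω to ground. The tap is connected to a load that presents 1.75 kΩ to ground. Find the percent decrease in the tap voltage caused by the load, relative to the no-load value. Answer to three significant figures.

13.3 %

The divider's output (Thévenin) resistance is R₁‖R₂ = 268.8 Ω.
Fractional drop under load = R_th/(R_th + R_L) = 268.8 / (268.8 + 1750) = 0.1332.
So the output falls by 13.3 %.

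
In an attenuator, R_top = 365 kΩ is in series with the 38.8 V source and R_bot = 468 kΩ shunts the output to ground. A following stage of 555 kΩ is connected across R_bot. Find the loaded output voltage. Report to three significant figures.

The load sits in parallel with R_bot: R_bot‖R_L = (468 × 555) / (468 + 555) = 253.9 kΩ.
V_out = 38.8 × 253.9 / (365 + 253.9) = 38.8 × 253.9/618.9 = 15.9 V.
(Unloaded it would have been 21.8 V.)

V_out ≈ 15.9 V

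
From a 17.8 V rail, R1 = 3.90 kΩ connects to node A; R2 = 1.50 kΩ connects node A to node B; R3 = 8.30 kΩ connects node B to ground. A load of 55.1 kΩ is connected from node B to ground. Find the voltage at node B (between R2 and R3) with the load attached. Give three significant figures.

V ≈ 10.2 V

At node B, R3 is in parallel with the load: R3‖R_L = 7.213 kΩ.
Below node A the resistance is R2 + (R3‖R_L) = 8.713 kΩ, so V_A = 17.8 × 8.713/12.61 = 12.30 V.
Then V_B = V_A × (R3‖R_L)/(R2 + R3‖R_L) = 12.30 × 7.213/8.713 = 10.2 V.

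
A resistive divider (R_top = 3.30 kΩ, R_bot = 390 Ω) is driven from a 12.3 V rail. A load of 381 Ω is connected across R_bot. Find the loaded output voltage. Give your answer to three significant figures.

The load sits in parallel with R_bot: R_bot‖R_L = (390 × 381) / (390 + 381) = 192.7 Ω.
V_out = 12.3 × 192.7 / (3300 + 192.7) = 12.3 × 192.7/3493 = 0.679 V.

V_out ≈ 0.679 V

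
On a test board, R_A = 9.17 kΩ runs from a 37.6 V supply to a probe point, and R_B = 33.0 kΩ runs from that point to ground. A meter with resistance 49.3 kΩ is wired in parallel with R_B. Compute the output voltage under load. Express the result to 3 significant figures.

V_out ≈ 25.7 V

The load sits in parallel with R_B: R_B‖R_L = (33.0 × 49.3) / (33.0 + 49.3) = 19.77 kΩ.
V_out = 37.6 × 19.77 / (9.17 + 19.77) = 37.6 × 19.77/28.94 = 25.7 V.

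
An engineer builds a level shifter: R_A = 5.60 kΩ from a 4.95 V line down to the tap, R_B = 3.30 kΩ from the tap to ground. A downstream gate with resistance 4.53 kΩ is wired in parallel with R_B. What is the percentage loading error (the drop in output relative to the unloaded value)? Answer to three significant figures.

31.4 %

Unloaded V = 4.95 × 3.30/8.900 = 1.835 V.
Loaded: R_B‖R_L = 1.909 kΩ, giving V = 4.95 × 1.909/7.509 = 1.259 V.
Drop = (1.835 − 1.259) / 1.835 = 31.4 %.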